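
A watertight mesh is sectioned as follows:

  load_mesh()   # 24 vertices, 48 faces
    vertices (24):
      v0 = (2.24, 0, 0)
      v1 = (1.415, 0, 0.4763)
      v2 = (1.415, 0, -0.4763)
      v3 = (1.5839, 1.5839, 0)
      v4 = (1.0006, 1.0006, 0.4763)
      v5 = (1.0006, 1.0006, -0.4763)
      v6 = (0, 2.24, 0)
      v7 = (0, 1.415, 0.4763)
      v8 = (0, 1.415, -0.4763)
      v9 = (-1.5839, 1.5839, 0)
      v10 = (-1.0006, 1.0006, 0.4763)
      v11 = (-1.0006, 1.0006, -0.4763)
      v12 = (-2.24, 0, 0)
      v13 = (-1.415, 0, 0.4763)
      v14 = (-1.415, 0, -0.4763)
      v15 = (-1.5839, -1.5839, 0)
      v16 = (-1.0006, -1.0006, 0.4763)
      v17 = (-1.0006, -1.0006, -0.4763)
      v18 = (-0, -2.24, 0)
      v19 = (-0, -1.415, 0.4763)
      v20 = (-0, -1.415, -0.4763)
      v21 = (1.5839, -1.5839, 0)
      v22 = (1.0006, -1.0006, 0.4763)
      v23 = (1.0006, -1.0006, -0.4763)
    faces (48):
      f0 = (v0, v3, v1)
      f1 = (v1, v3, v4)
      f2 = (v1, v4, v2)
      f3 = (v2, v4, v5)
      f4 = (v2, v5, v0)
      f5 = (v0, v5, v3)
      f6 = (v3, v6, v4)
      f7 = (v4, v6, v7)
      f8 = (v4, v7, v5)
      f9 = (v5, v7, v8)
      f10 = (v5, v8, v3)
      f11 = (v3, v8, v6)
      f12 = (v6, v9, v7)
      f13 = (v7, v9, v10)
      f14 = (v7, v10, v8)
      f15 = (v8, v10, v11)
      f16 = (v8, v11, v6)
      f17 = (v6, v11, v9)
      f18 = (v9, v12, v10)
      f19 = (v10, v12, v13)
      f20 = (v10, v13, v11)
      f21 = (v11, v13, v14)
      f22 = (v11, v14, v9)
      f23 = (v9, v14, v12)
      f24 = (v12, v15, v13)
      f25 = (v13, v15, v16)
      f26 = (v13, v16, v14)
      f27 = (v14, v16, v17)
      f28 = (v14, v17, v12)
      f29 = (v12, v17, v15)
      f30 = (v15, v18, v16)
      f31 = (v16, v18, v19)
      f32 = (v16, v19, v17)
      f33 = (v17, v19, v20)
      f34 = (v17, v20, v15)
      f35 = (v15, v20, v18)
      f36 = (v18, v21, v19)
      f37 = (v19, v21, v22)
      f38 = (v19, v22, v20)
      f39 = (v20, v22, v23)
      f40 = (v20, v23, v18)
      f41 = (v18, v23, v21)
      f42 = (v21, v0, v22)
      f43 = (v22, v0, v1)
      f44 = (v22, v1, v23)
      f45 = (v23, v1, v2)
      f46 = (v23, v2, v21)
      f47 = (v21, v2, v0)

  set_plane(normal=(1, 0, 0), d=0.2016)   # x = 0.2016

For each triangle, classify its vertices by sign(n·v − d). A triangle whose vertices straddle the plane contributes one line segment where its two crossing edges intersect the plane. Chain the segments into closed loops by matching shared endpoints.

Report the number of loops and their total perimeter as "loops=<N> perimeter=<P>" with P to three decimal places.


loops=2 perimeter=5.716

Straddling triangles (12 of 48):
  (v3,v6,v4) [+-+] → (0.2016, 2.15649, 0)–(0.2016, 1.99029, 0.0959645)  len=0.1919
  (v4,v6,v7) [+--] → (0.2016, 1.99029, 0.0959645)–(0.2016, 1.33151, 0.4763)  len=0.7607
  (v4,v7,v5) [+-+] → (0.2016, 1.33151, 0.4763)–(0.2016, 1.33151, 0.284371)  len=0.1919
  (v5,v7,v8) [+--] → (0.2016, 1.33151, 0.284371)–(0.2016, 1.33151, -0.4763)  len=0.7607
  (v5,v8,v3) [+-+] → (0.2016, 1.33151, -0.4763)–(0.2016, 1.4365, -0.415676)  len=0.1212
  (v3,v8,v6) [+--] → (0.2016, 1.4365, -0.415676)–(0.2016, 2.15649, 0)  len=0.8314
  (v18,v21,v19) [-+-] → (0.2016, -2.15649, 0)–(0.2016, -1.4365, 0.415676)  len=0.8314
  (v19,v21,v22) [-++] → (0.2016, -1.4365, 0.415676)–(0.2016, -1.33151, 0.4763)  len=0.1212
  (v19,v22,v20) [-+-] → (0.2016, -1.33151, 0.4763)–(0.2016, -1.33151, -0.284371)  len=0.7607
  (v20,v22,v23) [-++] → (0.2016, -1.33151, -0.284371)–(0.2016, -1.33151, -0.4763)  len=0.1919
  (v20,v23,v18) [-+-] → (0.2016, -1.33151, -0.4763)–(0.2016, -1.99029, -0.0959645)  len=0.7607
  (v18,v23,v21) [-++] → (0.2016, -1.99029, -0.0959645)–(0.2016, -2.15649, 0)  len=0.1919

Chained into 2 loop(s):
  loop 1: 6 segments, perimeter = 2.8578
  loop 2: 6 segments, perimeter = 2.8578
Total perimeter = 5.716


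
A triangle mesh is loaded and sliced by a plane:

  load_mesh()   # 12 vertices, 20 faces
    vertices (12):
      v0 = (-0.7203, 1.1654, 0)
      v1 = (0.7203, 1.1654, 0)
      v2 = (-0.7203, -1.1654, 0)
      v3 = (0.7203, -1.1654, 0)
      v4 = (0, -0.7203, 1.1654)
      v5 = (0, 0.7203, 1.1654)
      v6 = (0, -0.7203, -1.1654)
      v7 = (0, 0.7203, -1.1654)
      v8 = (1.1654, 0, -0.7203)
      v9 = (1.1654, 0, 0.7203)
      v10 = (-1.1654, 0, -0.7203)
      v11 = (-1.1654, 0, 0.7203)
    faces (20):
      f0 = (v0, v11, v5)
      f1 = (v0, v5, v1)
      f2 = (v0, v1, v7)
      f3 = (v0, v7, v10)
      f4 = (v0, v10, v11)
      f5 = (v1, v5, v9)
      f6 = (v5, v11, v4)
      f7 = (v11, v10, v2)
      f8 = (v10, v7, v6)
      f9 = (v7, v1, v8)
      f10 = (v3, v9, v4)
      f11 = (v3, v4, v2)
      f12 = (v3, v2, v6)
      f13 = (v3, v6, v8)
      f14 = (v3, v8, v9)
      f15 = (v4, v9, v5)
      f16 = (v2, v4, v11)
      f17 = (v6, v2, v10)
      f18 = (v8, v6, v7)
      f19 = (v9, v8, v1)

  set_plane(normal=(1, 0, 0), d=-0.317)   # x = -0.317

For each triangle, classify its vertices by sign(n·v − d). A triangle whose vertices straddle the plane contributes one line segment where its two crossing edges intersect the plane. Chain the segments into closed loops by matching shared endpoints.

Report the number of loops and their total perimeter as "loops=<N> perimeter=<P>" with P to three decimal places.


Straddling triangles (10 of 20):
  (v0,v11,v5) [--+] → (-0.317, 0.524371, 1.04433)–(-0.317, 0.916186, 0.652514)  len=0.5541
  (v0,v5,v1) [-++] → (-0.317, 0.916186, 0.652514)–(-0.317, 1.1654, 0)  len=0.6985
  (v0,v1,v7) [-++] → (-0.317, 1.1654, 0)–(-0.317, 0.916186, -0.652514)  len=0.6985
  (v0,v7,v10) [-+-] → (-0.317, 0.916186, -0.652514)–(-0.317, 0.524371, -1.04433)  len=0.5541
  (v5,v11,v4) [+-+] → (-0.317, 0.524371, 1.04433)–(-0.317, -0.524371, 1.04433)  len=1.0487
  (v10,v7,v6) [-++] → (-0.317, 0.524371, -1.04433)–(-0.317, -0.524371, -1.04433)  len=1.0487
  (v3,v4,v2) [++-] → (-0.317, -0.916186, 0.652514)–(-0.317, -1.1654, 0)  len=0.6985
  (v3,v2,v6) [+-+] → (-0.317, -1.1654, 0)–(-0.317, -0.916186, -0.652514)  len=0.6985
  (v2,v4,v11) [-+-] → (-0.317, -0.916186, 0.652514)–(-0.317, -0.524371, 1.04433)  len=0.5541
  (v6,v2,v10) [+--] → (-0.317, -0.916186, -0.652514)–(-0.317, -0.524371, -1.04433)  len=0.5541

Chained into 1 loop(s):
  loop 1: 10 segments, perimeter = 7.1079
Total perimeter = 7.108

loops=1 perimeter=7.108


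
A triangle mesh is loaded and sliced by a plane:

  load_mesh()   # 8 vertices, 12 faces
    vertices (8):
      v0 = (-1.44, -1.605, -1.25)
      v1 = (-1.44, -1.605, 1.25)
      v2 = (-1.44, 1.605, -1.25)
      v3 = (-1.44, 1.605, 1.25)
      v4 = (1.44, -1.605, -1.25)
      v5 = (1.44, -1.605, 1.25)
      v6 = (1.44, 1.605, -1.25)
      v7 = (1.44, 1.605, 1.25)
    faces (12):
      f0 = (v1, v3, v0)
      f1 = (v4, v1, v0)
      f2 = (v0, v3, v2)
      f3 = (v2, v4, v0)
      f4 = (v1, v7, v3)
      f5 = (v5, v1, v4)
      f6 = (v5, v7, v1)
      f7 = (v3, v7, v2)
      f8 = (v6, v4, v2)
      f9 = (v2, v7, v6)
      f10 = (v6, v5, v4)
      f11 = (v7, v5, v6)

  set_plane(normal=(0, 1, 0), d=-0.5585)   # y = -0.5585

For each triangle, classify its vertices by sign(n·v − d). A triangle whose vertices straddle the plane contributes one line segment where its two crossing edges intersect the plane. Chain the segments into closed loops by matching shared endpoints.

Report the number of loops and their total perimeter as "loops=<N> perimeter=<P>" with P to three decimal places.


Straddling triangles (8 of 12):
  (v1,v3,v0) [-+-] → (-1.44, -0.5585, 1.25)–(-1.44, -0.5585, -0.434969)  len=1.6850
  (v0,v3,v2) [-++] → (-1.44, -0.5585, -0.434969)–(-1.44, -0.5585, -1.25)  len=0.8150
  (v2,v4,v0) [+--] → (0.501084, -0.5585, -1.25)–(-1.44, -0.5585, -1.25)  len=1.9411
  (v1,v7,v3) [-++] → (-0.501084, -0.5585, 1.25)–(-1.44, -0.5585, 1.25)  len=0.9389
  (v5,v7,v1) [-+-] → (1.44, -0.5585, 1.25)–(-0.501084, -0.5585, 1.25)  len=1.9411
  (v6,v4,v2) [+-+] → (1.44, -0.5585, -1.25)–(0.501084, -0.5585, -1.25)  len=0.9389
  (v6,v5,v4) [+--] → (1.44, -0.5585, 0.434969)–(1.44, -0.5585, -1.25)  len=1.6850
  (v7,v5,v6) [+-+] → (1.44, -0.5585, 1.25)–(1.44, -0.5585, 0.434969)  len=0.8150

Chained into 1 loop(s):
  loop 1: 8 segments, perimeter = 10.7600
Total perimeter = 10.760

loops=1 perimeter=10.760


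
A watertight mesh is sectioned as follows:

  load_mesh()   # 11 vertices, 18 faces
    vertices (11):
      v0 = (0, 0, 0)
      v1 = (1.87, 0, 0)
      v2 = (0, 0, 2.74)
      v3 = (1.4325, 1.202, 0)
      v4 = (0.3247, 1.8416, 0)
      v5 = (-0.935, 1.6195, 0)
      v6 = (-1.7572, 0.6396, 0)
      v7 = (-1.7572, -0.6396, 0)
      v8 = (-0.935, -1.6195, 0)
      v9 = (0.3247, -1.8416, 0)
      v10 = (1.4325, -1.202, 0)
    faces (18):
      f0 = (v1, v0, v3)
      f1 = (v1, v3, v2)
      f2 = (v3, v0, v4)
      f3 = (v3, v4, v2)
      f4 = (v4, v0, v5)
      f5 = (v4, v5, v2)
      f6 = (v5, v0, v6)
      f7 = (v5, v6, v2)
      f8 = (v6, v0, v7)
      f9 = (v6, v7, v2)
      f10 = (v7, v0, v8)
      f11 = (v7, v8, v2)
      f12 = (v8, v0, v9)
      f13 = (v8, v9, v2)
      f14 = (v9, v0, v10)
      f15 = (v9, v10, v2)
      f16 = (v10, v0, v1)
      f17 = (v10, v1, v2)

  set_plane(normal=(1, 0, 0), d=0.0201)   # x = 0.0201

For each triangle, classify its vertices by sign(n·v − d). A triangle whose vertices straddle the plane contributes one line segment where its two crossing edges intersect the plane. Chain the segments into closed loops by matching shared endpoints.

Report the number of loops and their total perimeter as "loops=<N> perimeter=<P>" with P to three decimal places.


loops=1 perimeter=10.075

Straddling triangles (12 of 18):
  (v1,v0,v3) [+-+] → (0.0201, 0, 0)–(0.0201, 0.0168658, 0)  len=0.0169
  (v1,v3,v2) [++-] → (0.0201, 0.0168658, 2.70155)–(0.0201, 0, 2.71055)  len=0.0191
  (v3,v0,v4) [+-+] → (0.0201, 0.0168658, 0)–(0.0201, 0.114001, 0)  len=0.0971
  (v3,v4,v2) [++-] → (0.0201, 0.114001, 2.57038)–(0.0201, 0.0168658, 2.70155)  len=0.1632
  (v4,v0,v5) [+--] → (0.0201, 0.114001, 0)–(0.0201, 1.7879, 0)  len=1.6739
  (v4,v5,v2) [+--] → (0.0201, 1.7879, 0)–(0.0201, 0.114001, 2.57038)  len=3.0674
  (v8,v0,v9) [--+] → (0.0201, -0.114001, 0)–(0.0201, -1.7879, 0)  len=1.6739
  (v8,v9,v2) [-+-] → (0.0201, -1.7879, 0)–(0.0201, -0.114001, 2.57038)  len=3.0674
  (v9,v0,v10) [+-+] → (0.0201, -0.114001, 0)–(0.0201, -0.0168658, 0)  len=0.0971
  (v9,v10,v2) [++-] → (0.0201, -0.0168658, 2.70155)–(0.0201, -0.114001, 2.57038)  len=0.1632
  (v10,v0,v1) [+-+] → (0.0201, -0.0168658, 0)–(0.0201, 0, 0)  len=0.0169
  (v10,v1,v2) [++-] → (0.0201, 0, 2.71055)–(0.0201, -0.0168658, 2.70155)  len=0.0191

Chained into 1 loop(s):
  loop 1: 12 segments, perimeter = 10.0752
Total perimeter = 10.075


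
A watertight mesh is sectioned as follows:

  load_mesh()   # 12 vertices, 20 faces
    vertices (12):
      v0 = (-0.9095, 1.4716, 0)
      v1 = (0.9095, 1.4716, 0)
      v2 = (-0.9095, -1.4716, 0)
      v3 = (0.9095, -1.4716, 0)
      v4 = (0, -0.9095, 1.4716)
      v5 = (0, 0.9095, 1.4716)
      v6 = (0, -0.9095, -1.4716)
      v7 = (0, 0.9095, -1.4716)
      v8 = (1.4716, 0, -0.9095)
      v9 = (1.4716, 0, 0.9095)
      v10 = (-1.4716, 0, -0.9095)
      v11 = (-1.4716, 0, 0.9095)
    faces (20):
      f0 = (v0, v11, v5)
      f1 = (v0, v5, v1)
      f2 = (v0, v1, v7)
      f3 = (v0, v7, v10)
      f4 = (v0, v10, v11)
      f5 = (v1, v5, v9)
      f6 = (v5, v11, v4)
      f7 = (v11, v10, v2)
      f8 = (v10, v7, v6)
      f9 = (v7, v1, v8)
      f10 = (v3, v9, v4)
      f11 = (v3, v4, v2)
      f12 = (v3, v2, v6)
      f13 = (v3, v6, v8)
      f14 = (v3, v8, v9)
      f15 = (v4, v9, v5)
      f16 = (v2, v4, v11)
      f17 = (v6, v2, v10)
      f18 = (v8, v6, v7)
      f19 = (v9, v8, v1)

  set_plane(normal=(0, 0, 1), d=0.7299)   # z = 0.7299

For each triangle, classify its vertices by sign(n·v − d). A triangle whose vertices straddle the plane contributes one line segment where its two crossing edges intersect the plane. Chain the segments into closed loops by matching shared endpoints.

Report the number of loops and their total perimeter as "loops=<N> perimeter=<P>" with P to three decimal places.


loops=1 perimeter=8.182

Straddling triangles (10 of 20):
  (v0,v11,v5) [-++] → (-1.3606, 0.290599, 0.7299)–(-0.458396, 1.1928, 0.7299)  len=1.2759
  (v0,v5,v1) [-+-] → (-0.458396, 1.1928, 0.7299)–(0.458396, 1.1928, 0.7299)  len=0.9168
  (v0,v10,v11) [--+] → (-1.4716, 0, 0.7299)–(-1.3606, 0.290599, 0.7299)  len=0.3111
  (v1,v5,v9) [-++] → (0.458396, 1.1928, 0.7299)–(1.3606, 0.290599, 0.7299)  len=1.2759
  (v11,v10,v2) [+--] → (-1.4716, 0, 0.7299)–(-1.3606, -0.290599, 0.7299)  len=0.3111
  (v3,v9,v4) [-++] → (1.3606, -0.290599, 0.7299)–(0.458396, -1.1928, 0.7299)  len=1.2759
  (v3,v4,v2) [-+-] → (0.458396, -1.1928, 0.7299)–(-0.458396, -1.1928, 0.7299)  len=0.9168
  (v3,v8,v9) [--+] → (1.4716, 0, 0.7299)–(1.3606, -0.290599, 0.7299)  len=0.3111
  (v2,v4,v11) [-++] → (-0.458396, -1.1928, 0.7299)–(-1.3606, -0.290599, 0.7299)  len=1.2759
  (v9,v8,v1) [+--] → (1.4716, 0, 0.7299)–(1.3606, 0.290599, 0.7299)  len=0.3111

Chained into 1 loop(s):
  loop 1: 10 segments, perimeter = 8.1815
Total perimeter = 8.182


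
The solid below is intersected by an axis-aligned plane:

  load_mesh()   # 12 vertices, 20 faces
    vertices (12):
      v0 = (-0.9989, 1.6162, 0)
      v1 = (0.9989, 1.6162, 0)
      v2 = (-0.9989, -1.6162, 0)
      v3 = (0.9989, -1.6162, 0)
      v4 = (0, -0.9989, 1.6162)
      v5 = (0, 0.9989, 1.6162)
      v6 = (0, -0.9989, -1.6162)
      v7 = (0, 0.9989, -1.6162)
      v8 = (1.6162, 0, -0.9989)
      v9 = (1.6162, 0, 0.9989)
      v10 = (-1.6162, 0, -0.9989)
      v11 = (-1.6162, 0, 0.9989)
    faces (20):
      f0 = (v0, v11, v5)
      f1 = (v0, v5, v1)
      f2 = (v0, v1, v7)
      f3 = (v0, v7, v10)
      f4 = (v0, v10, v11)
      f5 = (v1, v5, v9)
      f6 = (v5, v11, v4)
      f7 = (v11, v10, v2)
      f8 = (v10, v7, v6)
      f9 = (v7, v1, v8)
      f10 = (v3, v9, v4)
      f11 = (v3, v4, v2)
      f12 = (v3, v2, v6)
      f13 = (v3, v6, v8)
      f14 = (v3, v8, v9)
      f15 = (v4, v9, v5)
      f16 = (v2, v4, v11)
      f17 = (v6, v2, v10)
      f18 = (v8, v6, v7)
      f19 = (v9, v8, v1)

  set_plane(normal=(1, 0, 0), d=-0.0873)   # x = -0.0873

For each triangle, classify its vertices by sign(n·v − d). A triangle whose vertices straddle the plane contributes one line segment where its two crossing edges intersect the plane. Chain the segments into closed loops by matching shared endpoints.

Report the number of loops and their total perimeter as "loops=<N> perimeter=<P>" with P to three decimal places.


Straddling triangles (10 of 20):
  (v0,v11,v5) [--+] → (-0.0873, 0.944944, 1.58286)–(-0.0873, 1.05285, 1.47495)  len=0.1526
  (v0,v5,v1) [-++] → (-0.0873, 1.05285, 1.47495)–(-0.0873, 1.6162, 0)  len=1.5789
  (v0,v1,v7) [-++] → (-0.0873, 1.6162, 0)–(-0.0873, 1.05285, -1.47495)  len=1.5789
  (v0,v7,v10) [-+-] → (-0.0873, 1.05285, -1.47495)–(-0.0873, 0.944944, -1.58286)  len=0.1526
  (v5,v11,v4) [+-+] → (-0.0873, 0.944944, 1.58286)–(-0.0873, -0.944944, 1.58286)  len=1.8899
  (v10,v7,v6) [-++] → (-0.0873, 0.944944, -1.58286)–(-0.0873, -0.944944, -1.58286)  len=1.8899
  (v3,v4,v2) [++-] → (-0.0873, -1.05285, 1.47495)–(-0.0873, -1.6162, 0)  len=1.5789
  (v3,v2,v6) [+-+] → (-0.0873, -1.6162, 0)–(-0.0873, -1.05285, -1.47495)  len=1.5789
  (v2,v4,v11) [-+-] → (-0.0873, -1.05285, 1.47495)–(-0.0873, -0.944944, 1.58286)  len=0.1526
  (v6,v2,v10) [+--] → (-0.0873, -1.05285, -1.47495)–(-0.0873, -0.944944, -1.58286)  len=0.1526

Chained into 1 loop(s):
  loop 1: 10 segments, perimeter = 10.7057
Total perimeter = 10.706

loops=1 perimeter=10.706


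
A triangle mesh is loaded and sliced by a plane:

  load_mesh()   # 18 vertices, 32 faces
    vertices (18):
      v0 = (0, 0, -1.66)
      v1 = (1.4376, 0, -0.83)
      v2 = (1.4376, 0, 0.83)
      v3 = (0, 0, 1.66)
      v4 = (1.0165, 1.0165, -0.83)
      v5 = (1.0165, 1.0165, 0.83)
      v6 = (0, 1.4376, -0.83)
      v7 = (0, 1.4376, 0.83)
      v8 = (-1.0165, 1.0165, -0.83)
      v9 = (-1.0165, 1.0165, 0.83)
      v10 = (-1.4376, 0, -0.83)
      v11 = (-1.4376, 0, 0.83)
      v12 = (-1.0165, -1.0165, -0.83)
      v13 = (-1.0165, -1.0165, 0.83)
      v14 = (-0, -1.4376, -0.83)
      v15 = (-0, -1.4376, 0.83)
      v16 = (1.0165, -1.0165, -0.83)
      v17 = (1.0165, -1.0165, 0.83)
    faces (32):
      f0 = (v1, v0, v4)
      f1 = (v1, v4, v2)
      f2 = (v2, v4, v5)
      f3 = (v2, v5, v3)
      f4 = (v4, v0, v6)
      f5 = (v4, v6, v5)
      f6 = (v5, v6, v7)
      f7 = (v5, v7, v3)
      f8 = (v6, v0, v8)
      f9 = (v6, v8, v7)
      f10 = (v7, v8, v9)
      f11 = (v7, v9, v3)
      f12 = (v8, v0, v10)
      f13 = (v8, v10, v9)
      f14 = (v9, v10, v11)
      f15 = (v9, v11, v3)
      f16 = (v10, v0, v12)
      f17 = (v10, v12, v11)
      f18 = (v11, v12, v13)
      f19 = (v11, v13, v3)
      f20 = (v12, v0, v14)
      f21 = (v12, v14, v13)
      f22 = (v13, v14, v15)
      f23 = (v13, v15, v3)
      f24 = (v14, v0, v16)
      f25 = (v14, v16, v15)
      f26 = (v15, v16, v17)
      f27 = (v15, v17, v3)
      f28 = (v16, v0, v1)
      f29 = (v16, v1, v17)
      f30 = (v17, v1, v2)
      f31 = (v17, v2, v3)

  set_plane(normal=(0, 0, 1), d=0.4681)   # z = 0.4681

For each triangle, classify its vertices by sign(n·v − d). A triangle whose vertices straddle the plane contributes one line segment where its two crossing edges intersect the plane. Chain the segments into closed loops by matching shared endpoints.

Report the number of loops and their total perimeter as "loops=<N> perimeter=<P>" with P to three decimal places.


Straddling triangles (16 of 32):
  (v1,v4,v2) [--+] → (1.3458, 0.221609, 0.4681)–(1.4376, 0, 0.4681)  len=0.2399
  (v2,v4,v5) [+-+] → (1.3458, 0.221609, 0.4681)–(1.0165, 1.0165, 0.4681)  len=0.8604
  (v4,v6,v5) [--+] → (0.794891, 1.1083, 0.4681)–(1.0165, 1.0165, 0.4681)  len=0.2399
  (v5,v6,v7) [+-+] → (0.794891, 1.1083, 0.4681)–(0, 1.4376, 0.4681)  len=0.8604
  (v6,v8,v7) [--+] → (-0.221609, 1.3458, 0.4681)–(0, 1.4376, 0.4681)  len=0.2399
  (v7,v8,v9) [+-+] → (-0.221609, 1.3458, 0.4681)–(-1.0165, 1.0165, 0.4681)  len=0.8604
  (v8,v10,v9) [--+] → (-1.1083, 0.794891, 0.4681)–(-1.0165, 1.0165, 0.4681)  len=0.2399
  (v9,v10,v11) [+-+] → (-1.1083, 0.794891, 0.4681)–(-1.4376, 0, 0.4681)  len=0.8604
  (v10,v12,v11) [--+] → (-1.3458, -0.221609, 0.4681)–(-1.4376, 0, 0.4681)  len=0.2399
  (v11,v12,v13) [+-+] → (-1.3458, -0.221609, 0.4681)–(-1.0165, -1.0165, 0.4681)  len=0.8604
  (v12,v14,v13) [--+] → (-0.794891, -1.1083, 0.4681)–(-1.0165, -1.0165, 0.4681)  len=0.2399
  (v13,v14,v15) [+-+] → (-0.794891, -1.1083, 0.4681)–(0, -1.4376, 0.4681)  len=0.8604
  (v14,v16,v15) [--+] → (0.221609, -1.3458, 0.4681)–(0, -1.4376, 0.4681)  len=0.2399
  (v15,v16,v17) [+-+] → (0.221609, -1.3458, 0.4681)–(1.0165, -1.0165, 0.4681)  len=0.8604
  (v16,v1,v17) [--+] → (1.1083, -0.794891, 0.4681)–(1.0165, -1.0165, 0.4681)  len=0.2399
  (v17,v1,v2) [+-+] → (1.1083, -0.794891, 0.4681)–(1.4376, 0, 0.4681)  len=0.8604

Chained into 1 loop(s):
  loop 1: 16 segments, perimeter = 8.8022
Total perimeter = 8.802

loops=1 perimeter=8.802


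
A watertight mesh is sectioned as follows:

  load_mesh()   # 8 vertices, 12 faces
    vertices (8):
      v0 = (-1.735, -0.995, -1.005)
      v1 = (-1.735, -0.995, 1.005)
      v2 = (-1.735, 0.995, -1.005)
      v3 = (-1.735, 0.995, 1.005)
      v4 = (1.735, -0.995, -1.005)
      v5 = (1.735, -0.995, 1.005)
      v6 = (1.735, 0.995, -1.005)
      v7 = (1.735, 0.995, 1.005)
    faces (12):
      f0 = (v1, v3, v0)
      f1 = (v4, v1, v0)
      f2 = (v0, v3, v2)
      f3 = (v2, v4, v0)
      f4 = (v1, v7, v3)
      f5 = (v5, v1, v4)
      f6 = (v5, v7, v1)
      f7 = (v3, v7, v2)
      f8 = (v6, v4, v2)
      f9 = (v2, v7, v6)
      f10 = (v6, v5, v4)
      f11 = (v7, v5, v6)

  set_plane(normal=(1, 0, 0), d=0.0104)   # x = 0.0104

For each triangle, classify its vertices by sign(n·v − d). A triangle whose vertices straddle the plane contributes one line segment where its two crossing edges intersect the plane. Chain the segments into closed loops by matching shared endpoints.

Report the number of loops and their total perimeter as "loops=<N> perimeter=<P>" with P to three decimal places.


Straddling triangles (8 of 12):
  (v4,v1,v0) [+--] → (0.0104, -0.995, -0.00602421)–(0.0104, -0.995, -1.005)  len=0.9990
  (v2,v4,v0) [-+-] → (0.0104, -0.00596427, -1.005)–(0.0104, -0.995, -1.005)  len=0.9890
  (v1,v7,v3) [-+-] → (0.0104, 0.00596427, 1.005)–(0.0104, 0.995, 1.005)  len=0.9890
  (v5,v1,v4) [+-+] → (0.0104, -0.995, 1.005)–(0.0104, -0.995, -0.00602421)  len=1.0110
  (v5,v7,v1) [++-] → (0.0104, 0.00596427, 1.005)–(0.0104, -0.995, 1.005)  len=1.0010
  (v3,v7,v2) [-+-] → (0.0104, 0.995, 1.005)–(0.0104, 0.995, 0.00602421)  len=0.9990
  (v6,v4,v2) [++-] → (0.0104, -0.00596427, -1.005)–(0.0104, 0.995, -1.005)  len=1.0010
  (v2,v7,v6) [-++] → (0.0104, 0.995, 0.00602421)–(0.0104, 0.995, -1.005)  len=1.0110

Chained into 1 loop(s):
  loop 1: 8 segments, perimeter = 8.0000
Total perimeter = 8.000

loops=1 perimeter=8.000


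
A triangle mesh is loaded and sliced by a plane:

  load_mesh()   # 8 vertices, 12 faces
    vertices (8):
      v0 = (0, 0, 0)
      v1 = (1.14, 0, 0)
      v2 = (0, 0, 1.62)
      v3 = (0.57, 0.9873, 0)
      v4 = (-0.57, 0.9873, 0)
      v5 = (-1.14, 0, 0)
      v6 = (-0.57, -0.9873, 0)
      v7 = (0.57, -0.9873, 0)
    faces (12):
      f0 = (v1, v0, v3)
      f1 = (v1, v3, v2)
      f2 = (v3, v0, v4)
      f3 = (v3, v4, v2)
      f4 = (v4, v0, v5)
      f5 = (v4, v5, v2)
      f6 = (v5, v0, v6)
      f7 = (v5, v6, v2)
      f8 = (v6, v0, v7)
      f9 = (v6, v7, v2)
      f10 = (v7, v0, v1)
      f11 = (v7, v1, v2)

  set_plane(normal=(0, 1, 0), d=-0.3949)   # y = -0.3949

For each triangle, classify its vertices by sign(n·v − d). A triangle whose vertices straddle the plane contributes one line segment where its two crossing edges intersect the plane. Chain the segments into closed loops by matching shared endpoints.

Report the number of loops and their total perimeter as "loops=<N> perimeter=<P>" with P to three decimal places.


loops=1 perimeter=4.657

Straddling triangles (6 of 12):
  (v5,v0,v6) [++-] → (-0.227988, -0.3949, 0)–(-0.912012, -0.3949, 0)  len=0.6840
  (v5,v6,v2) [+-+] → (-0.912012, -0.3949, 0)–(-0.227988, -0.3949, 0.972033)  len=1.1886
  (v6,v0,v7) [-+-] → (-0.227988, -0.3949, 0)–(0.227988, -0.3949, 0)  len=0.4560
  (v6,v7,v2) [--+] → (0.227988, -0.3949, 0.972033)–(-0.227988, -0.3949, 0.972033)  len=0.4560
  (v7,v0,v1) [-++] → (0.227988, -0.3949, 0)–(0.912012, -0.3949, 0)  len=0.6840
  (v7,v1,v2) [-++] → (0.912012, -0.3949, 0)–(0.227988, -0.3949, 0.972033)  len=1.1886

Chained into 1 loop(s):
  loop 1: 6 segments, perimeter = 4.6572
Total perimeter = 4.657


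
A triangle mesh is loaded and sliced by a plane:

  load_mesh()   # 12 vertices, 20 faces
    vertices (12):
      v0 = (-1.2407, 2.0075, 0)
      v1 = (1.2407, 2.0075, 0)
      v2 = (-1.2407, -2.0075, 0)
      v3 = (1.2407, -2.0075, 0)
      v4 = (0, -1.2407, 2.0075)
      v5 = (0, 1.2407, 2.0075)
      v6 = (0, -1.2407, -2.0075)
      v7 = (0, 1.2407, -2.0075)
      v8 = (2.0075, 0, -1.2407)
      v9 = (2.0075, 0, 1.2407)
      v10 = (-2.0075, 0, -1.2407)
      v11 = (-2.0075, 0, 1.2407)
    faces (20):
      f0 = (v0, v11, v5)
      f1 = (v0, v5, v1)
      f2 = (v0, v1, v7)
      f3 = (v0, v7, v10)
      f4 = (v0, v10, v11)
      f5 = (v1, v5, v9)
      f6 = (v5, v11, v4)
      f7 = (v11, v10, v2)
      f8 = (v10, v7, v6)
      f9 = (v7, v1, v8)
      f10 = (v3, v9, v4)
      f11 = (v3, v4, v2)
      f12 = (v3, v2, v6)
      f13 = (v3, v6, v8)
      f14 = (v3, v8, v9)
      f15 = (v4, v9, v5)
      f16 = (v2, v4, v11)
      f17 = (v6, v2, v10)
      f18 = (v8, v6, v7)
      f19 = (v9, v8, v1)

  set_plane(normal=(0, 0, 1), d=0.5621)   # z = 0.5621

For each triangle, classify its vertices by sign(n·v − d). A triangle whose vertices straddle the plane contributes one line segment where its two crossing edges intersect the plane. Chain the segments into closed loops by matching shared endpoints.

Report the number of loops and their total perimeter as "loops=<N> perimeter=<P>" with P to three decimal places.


Straddling triangles (10 of 20):
  (v0,v11,v5) [-++] → (-1.5881, 1.098, 0.5621)–(-0.893304, 1.7928, 0.5621)  len=0.9826
  (v0,v5,v1) [-+-] → (-0.893304, 1.7928, 0.5621)–(0.893304, 1.7928, 0.5621)  len=1.7866
  (v0,v10,v11) [--+] → (-2.0075, 0, 0.5621)–(-1.5881, 1.098, 0.5621)  len=1.1754
  (v1,v5,v9) [-++] → (0.893304, 1.7928, 0.5621)–(1.5881, 1.098, 0.5621)  len=0.9826
  (v11,v10,v2) [+--] → (-2.0075, 0, 0.5621)–(-1.5881, -1.098, 0.5621)  len=1.1754
  (v3,v9,v4) [-++] → (1.5881, -1.098, 0.5621)–(0.893304, -1.7928, 0.5621)  len=0.9826
  (v3,v4,v2) [-+-] → (0.893304, -1.7928, 0.5621)–(-0.893304, -1.7928, 0.5621)  len=1.7866
  (v3,v8,v9) [--+] → (2.0075, 0, 0.5621)–(1.5881, -1.098, 0.5621)  len=1.1754
  (v2,v4,v11) [-++] → (-0.893304, -1.7928, 0.5621)–(-1.5881, -1.098, 0.5621)  len=0.9826
  (v9,v8,v1) [+--] → (2.0075, 0, 0.5621)–(1.5881, 1.098, 0.5621)  len=1.1754

Chained into 1 loop(s):
  loop 1: 10 segments, perimeter = 12.2051
Total perimeter = 12.205

loops=1 perimeter=12.205


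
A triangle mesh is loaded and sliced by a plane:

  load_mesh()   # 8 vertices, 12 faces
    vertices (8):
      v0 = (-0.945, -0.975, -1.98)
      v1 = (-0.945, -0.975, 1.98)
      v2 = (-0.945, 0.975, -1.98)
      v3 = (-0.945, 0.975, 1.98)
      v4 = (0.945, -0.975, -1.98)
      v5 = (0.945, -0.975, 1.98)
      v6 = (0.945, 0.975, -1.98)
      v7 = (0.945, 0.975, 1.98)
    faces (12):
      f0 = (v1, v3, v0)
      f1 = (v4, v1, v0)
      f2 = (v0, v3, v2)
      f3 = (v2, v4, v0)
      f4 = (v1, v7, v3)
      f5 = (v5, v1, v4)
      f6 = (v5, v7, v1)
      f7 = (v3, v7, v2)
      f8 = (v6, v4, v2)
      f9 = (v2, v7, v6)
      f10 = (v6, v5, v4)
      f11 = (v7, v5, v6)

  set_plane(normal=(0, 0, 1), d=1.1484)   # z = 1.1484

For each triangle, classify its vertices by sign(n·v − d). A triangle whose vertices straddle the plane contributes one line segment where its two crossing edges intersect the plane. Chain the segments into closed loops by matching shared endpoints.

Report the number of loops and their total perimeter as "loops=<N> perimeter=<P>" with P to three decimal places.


Straddling triangles (8 of 12):
  (v1,v3,v0) [++-] → (-0.945, 0.5655, 1.1484)–(-0.945, -0.975, 1.1484)  len=1.5405
  (v4,v1,v0) [-+-] → (-0.5481, -0.975, 1.1484)–(-0.945, -0.975, 1.1484)  len=0.3969
  (v0,v3,v2) [-+-] → (-0.945, 0.5655, 1.1484)–(-0.945, 0.975, 1.1484)  len=0.4095
  (v5,v1,v4) [++-] → (-0.5481, -0.975, 1.1484)–(0.945, -0.975, 1.1484)  len=1.4931
  (v3,v7,v2) [++-] → (0.5481, 0.975, 1.1484)–(-0.945, 0.975, 1.1484)  len=1.4931
  (v2,v7,v6) [-+-] → (0.5481, 0.975, 1.1484)–(0.945, 0.975, 1.1484)  len=0.3969
  (v6,v5,v4) [-+-] → (0.945, -0.5655, 1.1484)–(0.945, -0.975, 1.1484)  len=0.4095
  (v7,v5,v6) [++-] → (0.945, -0.5655, 1.1484)–(0.945, 0.975, 1.1484)  len=1.5405

Chained into 1 loop(s):
  loop 1: 8 segments, perimeter = 7.6800
Total perimeter = 7.680

loops=1 perimeter=7.680


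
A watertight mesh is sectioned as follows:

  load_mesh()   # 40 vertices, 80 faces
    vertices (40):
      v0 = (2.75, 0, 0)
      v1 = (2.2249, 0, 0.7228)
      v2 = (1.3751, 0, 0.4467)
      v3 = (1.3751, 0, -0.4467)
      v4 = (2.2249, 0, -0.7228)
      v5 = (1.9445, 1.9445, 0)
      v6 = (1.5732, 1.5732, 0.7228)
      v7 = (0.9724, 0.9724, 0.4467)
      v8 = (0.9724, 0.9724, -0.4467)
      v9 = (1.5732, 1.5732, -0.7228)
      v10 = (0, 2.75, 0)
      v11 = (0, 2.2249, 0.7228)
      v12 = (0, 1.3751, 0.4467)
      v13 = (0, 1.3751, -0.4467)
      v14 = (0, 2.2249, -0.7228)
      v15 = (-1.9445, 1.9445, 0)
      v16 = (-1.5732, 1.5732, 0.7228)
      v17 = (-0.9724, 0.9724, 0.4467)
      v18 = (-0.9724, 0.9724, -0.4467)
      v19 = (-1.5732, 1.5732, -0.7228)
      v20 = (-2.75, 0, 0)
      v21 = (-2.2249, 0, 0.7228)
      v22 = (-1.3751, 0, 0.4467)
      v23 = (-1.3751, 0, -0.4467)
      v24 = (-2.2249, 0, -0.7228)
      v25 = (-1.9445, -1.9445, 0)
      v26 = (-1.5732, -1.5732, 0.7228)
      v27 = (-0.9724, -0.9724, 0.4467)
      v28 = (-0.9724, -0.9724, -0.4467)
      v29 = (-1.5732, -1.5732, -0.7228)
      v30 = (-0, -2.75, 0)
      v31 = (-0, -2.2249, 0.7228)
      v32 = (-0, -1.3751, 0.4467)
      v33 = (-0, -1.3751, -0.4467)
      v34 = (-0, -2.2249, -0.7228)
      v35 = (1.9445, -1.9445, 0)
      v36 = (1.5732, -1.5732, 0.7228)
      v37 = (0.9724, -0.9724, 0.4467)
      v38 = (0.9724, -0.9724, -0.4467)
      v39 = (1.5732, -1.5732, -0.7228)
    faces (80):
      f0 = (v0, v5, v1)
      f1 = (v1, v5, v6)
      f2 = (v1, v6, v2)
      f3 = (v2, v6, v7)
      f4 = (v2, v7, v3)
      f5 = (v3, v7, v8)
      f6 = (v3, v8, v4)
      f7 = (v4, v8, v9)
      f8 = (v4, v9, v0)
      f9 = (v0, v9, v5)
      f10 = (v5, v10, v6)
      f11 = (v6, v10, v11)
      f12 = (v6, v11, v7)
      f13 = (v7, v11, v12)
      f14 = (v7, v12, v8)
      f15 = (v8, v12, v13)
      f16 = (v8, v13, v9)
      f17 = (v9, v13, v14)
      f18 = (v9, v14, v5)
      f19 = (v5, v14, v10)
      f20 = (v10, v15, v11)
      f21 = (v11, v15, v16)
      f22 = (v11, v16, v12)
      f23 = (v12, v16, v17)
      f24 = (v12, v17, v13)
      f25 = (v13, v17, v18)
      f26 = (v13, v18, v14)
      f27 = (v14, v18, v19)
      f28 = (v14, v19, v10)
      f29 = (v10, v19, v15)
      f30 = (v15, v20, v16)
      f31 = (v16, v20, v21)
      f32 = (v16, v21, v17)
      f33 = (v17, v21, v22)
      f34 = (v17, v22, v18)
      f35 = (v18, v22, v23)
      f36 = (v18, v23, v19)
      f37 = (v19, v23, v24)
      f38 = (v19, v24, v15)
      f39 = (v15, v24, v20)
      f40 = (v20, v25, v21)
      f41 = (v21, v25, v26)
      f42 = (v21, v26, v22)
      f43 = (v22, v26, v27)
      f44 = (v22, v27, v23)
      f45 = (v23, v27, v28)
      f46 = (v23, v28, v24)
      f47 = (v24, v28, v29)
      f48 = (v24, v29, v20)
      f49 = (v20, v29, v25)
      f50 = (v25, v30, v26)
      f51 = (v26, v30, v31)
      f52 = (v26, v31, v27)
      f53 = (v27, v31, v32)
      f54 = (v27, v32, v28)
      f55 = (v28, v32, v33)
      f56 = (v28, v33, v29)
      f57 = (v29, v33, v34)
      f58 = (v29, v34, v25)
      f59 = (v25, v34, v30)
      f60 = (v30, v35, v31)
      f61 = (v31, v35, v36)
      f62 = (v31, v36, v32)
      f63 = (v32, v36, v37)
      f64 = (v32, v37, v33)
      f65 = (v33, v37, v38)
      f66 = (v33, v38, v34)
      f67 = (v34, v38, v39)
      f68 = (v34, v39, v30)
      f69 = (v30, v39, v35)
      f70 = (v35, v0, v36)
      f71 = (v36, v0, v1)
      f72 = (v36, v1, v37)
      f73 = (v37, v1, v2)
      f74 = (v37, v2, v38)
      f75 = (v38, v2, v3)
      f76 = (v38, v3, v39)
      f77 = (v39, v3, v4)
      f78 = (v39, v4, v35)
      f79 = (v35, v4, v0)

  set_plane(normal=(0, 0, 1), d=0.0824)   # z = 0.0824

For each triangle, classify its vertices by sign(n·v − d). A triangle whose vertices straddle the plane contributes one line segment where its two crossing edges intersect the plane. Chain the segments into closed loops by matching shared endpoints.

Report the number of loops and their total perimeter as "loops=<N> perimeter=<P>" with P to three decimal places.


Straddling triangles (32 of 80):
  (v0,v5,v1) [--+] → (1.97647, 1.72282, 0.0824)–(2.69014, 0, 0.0824)  len=1.8648
  (v1,v5,v6) [+-+] → (1.97647, 1.72282, 0.0824)–(1.90217, 1.90217, 0.0824)  len=0.1941
  (v2,v7,v3) [++-] → (1.13661, 0.575886, 0.0824)–(1.3751, 0, 0.0824)  len=0.6233
  (v3,v7,v8) [-+-] → (1.13661, 0.575886, 0.0824)–(0.9724, 0.9724, 0.0824)  len=0.4292
  (v5,v10,v6) [--+] → (0.179347, 2.61584, 0.0824)–(1.90217, 1.90217, 0.0824)  len=1.8648
  (v6,v10,v11) [+-+] → (0.179347, 2.61584, 0.0824)–(0, 2.69014, 0.0824)  len=0.1941
  (v7,v12,v8) [++-] → (0.396514, 1.21089, 0.0824)–(0.9724, 0.9724, 0.0824)  len=0.6233
  (v8,v12,v13) [-+-] → (0.396514, 1.21089, 0.0824)–(0, 1.3751, 0.0824)  len=0.4292
  (v10,v15,v11) [--+] → (-1.72282, 1.97647, 0.0824)–(0, 2.69014, 0.0824)  len=1.8648
  (v11,v15,v16) [+-+] → (-1.72282, 1.97647, 0.0824)–(-1.90217, 1.90217, 0.0824)  len=0.1941
  (v12,v17,v13) [++-] → (-0.575886, 1.13661, 0.0824)–(0, 1.3751, 0.0824)  len=0.6233
  (v13,v17,v18) [-+-] → (-0.575886, 1.13661, 0.0824)–(-0.9724, 0.9724, 0.0824)  len=0.4292
  (v15,v20,v16) [--+] → (-2.61584, 0.179347, 0.0824)–(-1.90217, 1.90217, 0.0824)  len=1.8648
  (v16,v20,v21) [+-+] → (-2.61584, 0.179347, 0.0824)–(-2.69014, 0, 0.0824)  len=0.1941
  (v17,v22,v18) [++-] → (-1.21089, 0.396514, 0.0824)–(-0.9724, 0.9724, 0.0824)  len=0.6233
  (v18,v22,v23) [-+-] → (-1.21089, 0.396514, 0.0824)–(-1.3751, 0, 0.0824)  len=0.4292
  (v20,v25,v21) [--+] → (-1.97647, -1.72282, 0.0824)–(-2.69014, 0, 0.0824)  len=1.8648
  (v21,v25,v26) [+-+] → (-1.97647, -1.72282, 0.0824)–(-1.90217, -1.90217, 0.0824)  len=0.1941
  (v22,v27,v23) [++-] → (-1.13661, -0.575886, 0.0824)–(-1.3751, 0, 0.0824)  len=0.6233
  (v23,v27,v28) [-+-] → (-1.13661, -0.575886, 0.0824)–(-0.9724, -0.9724, 0.0824)  len=0.4292
  (v25,v30,v26) [--+] → (-0.179347, -2.61584, 0.0824)–(-1.90217, -1.90217, 0.0824)  len=1.8648
  (v26,v30,v31) [+-+] → (-0.179347, -2.61584, 0.0824)–(0, -2.69014, 0.0824)  len=0.1941
  (v27,v32,v28) [++-] → (-0.396514, -1.21089, 0.0824)–(-0.9724, -0.9724, 0.0824)  len=0.6233
  (v28,v32,v33) [-+-] → (-0.396514, -1.21089, 0.0824)–(0, -1.3751, 0.0824)  len=0.4292
  (v30,v35,v31) [--+] → (1.72282, -1.97647, 0.0824)–(0, -2.69014, 0.0824)  len=1.8648
  (v31,v35,v36) [+-+] → (1.72282, -1.97647, 0.0824)–(1.90217, -1.90217, 0.0824)  len=0.1941
  (v32,v37,v33) [++-] → (0.575886, -1.13661, 0.0824)–(0, -1.3751, 0.0824)  len=0.6233
  (v33,v37,v38) [-+-] → (0.575886, -1.13661, 0.0824)–(0.9724, -0.9724, 0.0824)  len=0.4292
  (v35,v0,v36) [--+] → (2.61584, -0.179347, 0.0824)–(1.90217, -1.90217, 0.0824)  len=1.8648
  (v36,v0,v1) [+-+] → (2.61584, -0.179347, 0.0824)–(2.69014, 0, 0.0824)  len=0.1941
  (v37,v2,v38) [++-] → (1.21089, -0.396514, 0.0824)–(0.9724, -0.9724, 0.0824)  len=0.6233
  (v38,v2,v3) [-+-] → (1.21089, -0.396514, 0.0824)–(1.3751, 0, 0.0824)  len=0.4292

Chained into 2 loop(s):
  loop 1: 16 segments, perimeter = 16.4714
  loop 2: 16 segments, perimeter = 8.4199
Total perimeter = 24.891

loops=2 perimeter=24.891


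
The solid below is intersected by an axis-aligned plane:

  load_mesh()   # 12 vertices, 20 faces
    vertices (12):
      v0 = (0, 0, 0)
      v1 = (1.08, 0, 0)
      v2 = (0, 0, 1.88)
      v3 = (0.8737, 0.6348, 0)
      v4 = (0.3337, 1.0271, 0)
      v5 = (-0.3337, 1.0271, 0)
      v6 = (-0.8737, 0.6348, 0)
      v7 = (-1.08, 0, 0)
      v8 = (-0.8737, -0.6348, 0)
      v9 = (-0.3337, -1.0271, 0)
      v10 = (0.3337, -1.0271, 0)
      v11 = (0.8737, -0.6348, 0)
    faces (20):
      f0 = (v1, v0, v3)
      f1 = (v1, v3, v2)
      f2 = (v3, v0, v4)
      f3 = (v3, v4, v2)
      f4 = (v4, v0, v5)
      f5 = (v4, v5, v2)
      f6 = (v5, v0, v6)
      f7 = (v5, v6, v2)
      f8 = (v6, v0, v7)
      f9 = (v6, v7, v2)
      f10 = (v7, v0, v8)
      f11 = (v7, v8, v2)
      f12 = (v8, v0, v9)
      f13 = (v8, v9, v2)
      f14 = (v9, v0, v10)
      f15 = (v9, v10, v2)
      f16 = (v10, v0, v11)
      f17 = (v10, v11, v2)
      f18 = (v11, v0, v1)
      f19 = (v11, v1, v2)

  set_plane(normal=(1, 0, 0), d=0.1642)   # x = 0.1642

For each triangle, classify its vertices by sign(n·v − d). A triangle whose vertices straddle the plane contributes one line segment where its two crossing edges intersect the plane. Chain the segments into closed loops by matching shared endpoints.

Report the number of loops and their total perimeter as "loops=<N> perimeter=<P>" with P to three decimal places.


Straddling triangles (12 of 20):
  (v1,v0,v3) [+-+] → (0.1642, 0, 0)–(0.1642, 0.119302, 0)  len=0.1193
  (v1,v3,v2) [++-] → (0.1642, 0.119302, 1.52668)–(0.1642, 0, 1.59417)  len=0.1371
  (v3,v0,v4) [+-+] → (0.1642, 0.119302, 0)–(0.1642, 0.505394, 0)  len=0.3861
  (v3,v4,v2) [++-] → (0.1642, 0.505394, 0.95493)–(0.1642, 0.119302, 1.52668)  len=0.6899
  (v4,v0,v5) [+--] → (0.1642, 0.505394, 0)–(0.1642, 1.0271, 0)  len=0.5217
  (v4,v5,v2) [+--] → (0.1642, 1.0271, 0)–(0.1642, 0.505394, 0.95493)  len=1.0881
  (v9,v0,v10) [--+] → (0.1642, -0.505394, 0)–(0.1642, -1.0271, 0)  len=0.5217
  (v9,v10,v2) [-+-] → (0.1642, -1.0271, 0)–(0.1642, -0.505394, 0.95493)  len=1.0881
  (v10,v0,v11) [+-+] → (0.1642, -0.505394, 0)–(0.1642, -0.119302, 0)  len=0.3861
  (v10,v11,v2) [++-] → (0.1642, -0.119302, 1.52668)–(0.1642, -0.505394, 0.95493)  len=0.6899
  (v11,v0,v1) [+-+] → (0.1642, -0.119302, 0)–(0.1642, 0, 0)  len=0.1193
  (v11,v1,v2) [++-] → (0.1642, 0, 1.59417)–(0.1642, -0.119302, 1.52668)  len=0.1371

Chained into 1 loop(s):
  loop 1: 12 segments, perimeter = 5.8844
Total perimeter = 5.884

loops=1 perimeter=5.884


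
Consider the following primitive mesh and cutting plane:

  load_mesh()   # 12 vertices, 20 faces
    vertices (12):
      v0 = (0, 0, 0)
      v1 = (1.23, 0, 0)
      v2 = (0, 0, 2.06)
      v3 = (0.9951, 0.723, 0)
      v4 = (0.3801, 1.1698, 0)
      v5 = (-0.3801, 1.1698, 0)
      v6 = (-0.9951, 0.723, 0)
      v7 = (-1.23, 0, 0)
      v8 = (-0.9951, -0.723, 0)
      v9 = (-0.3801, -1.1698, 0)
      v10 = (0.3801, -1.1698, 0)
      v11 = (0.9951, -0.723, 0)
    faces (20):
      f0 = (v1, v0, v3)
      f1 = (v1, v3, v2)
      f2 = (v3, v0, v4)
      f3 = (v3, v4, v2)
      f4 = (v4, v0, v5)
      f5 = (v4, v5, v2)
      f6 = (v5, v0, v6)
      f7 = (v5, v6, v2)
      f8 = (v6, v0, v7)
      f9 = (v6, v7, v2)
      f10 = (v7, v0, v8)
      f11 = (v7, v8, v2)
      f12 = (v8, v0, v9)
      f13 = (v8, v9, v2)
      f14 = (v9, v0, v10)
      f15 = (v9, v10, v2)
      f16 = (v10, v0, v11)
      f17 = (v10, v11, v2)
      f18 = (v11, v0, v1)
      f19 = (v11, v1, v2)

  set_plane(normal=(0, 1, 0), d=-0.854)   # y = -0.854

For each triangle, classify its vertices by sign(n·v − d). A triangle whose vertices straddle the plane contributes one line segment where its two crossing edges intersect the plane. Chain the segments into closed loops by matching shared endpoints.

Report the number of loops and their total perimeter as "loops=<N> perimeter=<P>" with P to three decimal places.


Straddling triangles (6 of 20):
  (v8,v0,v9) [++-] → (-0.277488, -0.854, 0)–(-0.814784, -0.854, 0)  len=0.5373
  (v8,v9,v2) [+-+] → (-0.814784, -0.854, 0)–(-0.277488, -0.854, 0.556119)  len=0.7733
  (v9,v0,v10) [-+-] → (-0.277488, -0.854, 0)–(0.277488, -0.854, 0)  len=0.5550
  (v9,v10,v2) [--+] → (0.277488, -0.854, 0.556119)–(-0.277488, -0.854, 0.556119)  len=0.5550
  (v10,v0,v11) [-++] → (0.277488, -0.854, 0)–(0.814784, -0.854, 0)  len=0.5373
  (v10,v11,v2) [-++] → (0.814784, -0.854, 0)–(0.277488, -0.854, 0.556119)  len=0.7733

Chained into 1 loop(s):
  loop 1: 6 segments, perimeter = 3.7311
Total perimeter = 3.731

loops=1 perimeter=3.731


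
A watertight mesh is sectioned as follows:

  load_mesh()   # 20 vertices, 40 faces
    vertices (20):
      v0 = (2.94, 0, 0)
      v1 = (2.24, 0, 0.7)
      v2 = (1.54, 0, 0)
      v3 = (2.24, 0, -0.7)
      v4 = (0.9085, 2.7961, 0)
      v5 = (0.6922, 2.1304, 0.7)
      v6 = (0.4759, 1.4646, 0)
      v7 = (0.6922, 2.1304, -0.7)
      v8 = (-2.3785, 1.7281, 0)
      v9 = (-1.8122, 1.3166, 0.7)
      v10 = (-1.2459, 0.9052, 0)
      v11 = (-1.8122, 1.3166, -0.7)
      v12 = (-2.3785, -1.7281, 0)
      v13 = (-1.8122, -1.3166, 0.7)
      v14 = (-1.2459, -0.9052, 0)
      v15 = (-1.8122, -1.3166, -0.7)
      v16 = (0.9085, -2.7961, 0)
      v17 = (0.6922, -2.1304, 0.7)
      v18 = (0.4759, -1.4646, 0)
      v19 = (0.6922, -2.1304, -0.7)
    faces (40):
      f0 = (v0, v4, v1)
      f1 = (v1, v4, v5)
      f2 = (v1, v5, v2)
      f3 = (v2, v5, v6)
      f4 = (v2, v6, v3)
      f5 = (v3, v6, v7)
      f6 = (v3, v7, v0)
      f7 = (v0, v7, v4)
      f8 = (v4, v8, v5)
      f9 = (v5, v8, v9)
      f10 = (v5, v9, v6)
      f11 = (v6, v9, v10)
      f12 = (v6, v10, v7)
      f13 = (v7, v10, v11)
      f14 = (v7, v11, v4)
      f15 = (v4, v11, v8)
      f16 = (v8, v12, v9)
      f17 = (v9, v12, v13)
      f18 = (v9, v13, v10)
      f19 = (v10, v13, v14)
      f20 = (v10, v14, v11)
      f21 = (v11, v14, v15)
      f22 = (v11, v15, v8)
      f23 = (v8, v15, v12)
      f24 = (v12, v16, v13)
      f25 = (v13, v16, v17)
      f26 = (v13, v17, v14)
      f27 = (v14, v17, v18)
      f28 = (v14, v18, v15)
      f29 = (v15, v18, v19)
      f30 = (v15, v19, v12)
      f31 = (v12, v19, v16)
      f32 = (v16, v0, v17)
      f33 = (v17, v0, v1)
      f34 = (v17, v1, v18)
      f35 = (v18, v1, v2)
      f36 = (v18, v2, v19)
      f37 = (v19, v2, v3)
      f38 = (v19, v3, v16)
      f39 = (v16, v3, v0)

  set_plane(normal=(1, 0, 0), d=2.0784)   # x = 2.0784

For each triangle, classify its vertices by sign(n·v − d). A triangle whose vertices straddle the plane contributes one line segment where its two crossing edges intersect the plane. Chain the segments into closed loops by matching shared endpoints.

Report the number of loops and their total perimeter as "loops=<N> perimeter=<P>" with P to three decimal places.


loops=1 perimeter=5.863

Straddling triangles (14 of 40):
  (v0,v4,v1) [+-+] → (2.0784, 1.18588, 0)–(2.0784, 0.339354, 0.615043)  len=1.0464
  (v1,v4,v5) [+--] → (2.0784, 0.339354, 0.615043)–(2.0784, 0.222427, 0.7)  len=0.1445
  (v1,v5,v2) [+--] → (2.0784, 0.222427, 0.7)–(2.0784, 0, 0.5384)  len=0.2749
  (v2,v6,v3) [--+] → (2.0784, 0.134164, -0.635877)–(2.0784, 0, -0.5384)  len=0.1658
  (v3,v6,v7) [+--] → (2.0784, 0.134164, -0.635877)–(2.0784, 0.222427, -0.7)  len=0.1091
  (v3,v7,v0) [+-+] → (2.0784, 0.222427, -0.7)–(2.0784, 0.8166, -0.268316)  len=0.7344
  (v0,v7,v4) [+--] → (2.0784, 0.8166, -0.268316)–(2.0784, 1.18588, 0)  len=0.4565
  (v16,v0,v17) [-+-] → (2.0784, -1.18588, 0)–(2.0784, -0.8166, 0.268316)  len=0.4565
  (v17,v0,v1) [-++] → (2.0784, -0.8166, 0.268316)–(2.0784, -0.222427, 0.7)  len=0.7344
  (v17,v1,v18) [-+-] → (2.0784, -0.222427, 0.7)–(2.0784, -0.134164, 0.635877)  len=0.1091
  (v18,v1,v2) [-+-] → (2.0784, -0.134164, 0.635877)–(2.0784, 0, 0.5384)  len=0.1658
  (v19,v2,v3) [--+] → (2.0784, 0, -0.5384)–(2.0784, -0.222427, -0.7)  len=0.2749
  (v19,v3,v16) [-+-] → (2.0784, -0.222427, -0.7)–(2.0784, -0.339354, -0.615043)  len=0.1445
  (v16,v3,v0) [-++] → (2.0784, -0.339354, -0.615043)–(2.0784, -1.18588, 0)  len=1.0464

Chained into 1 loop(s):
  loop 1: 14 segments, perimeter = 5.8633
Total perimeter = 5.863
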